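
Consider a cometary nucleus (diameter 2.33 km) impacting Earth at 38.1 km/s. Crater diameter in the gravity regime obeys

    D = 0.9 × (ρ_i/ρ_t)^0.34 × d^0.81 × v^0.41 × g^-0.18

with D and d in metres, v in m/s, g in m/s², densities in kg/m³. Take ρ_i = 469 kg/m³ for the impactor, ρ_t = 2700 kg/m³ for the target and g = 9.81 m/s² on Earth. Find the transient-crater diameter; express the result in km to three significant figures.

In SI units: d = 2330 m, v = 38100 m/s.
(ρ_i/ρ_t)^0.34 = (469/2700)^0.34 = 0.5515
d^0.81 = 2330^0.81 = 534.0
v^0.41 = 38100^0.41 = 75.54
g^-0.18 = 9.81^-0.18 = 0.6630
D = 0.9 × 0.5515 × 534.0 × 75.54 × 0.6630 = 13275 m
   = 13.27 km

D ≈ 13.3 km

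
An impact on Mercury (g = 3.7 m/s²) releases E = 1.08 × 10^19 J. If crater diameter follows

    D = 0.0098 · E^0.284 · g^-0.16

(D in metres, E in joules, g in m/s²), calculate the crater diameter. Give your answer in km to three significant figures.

E^0.284 = (1.08 × 10^19)^0.284 = 2.544 × 10^5
g^-0.16 = 3.7^-0.16 = 0.8111
D = 0.0098 × 2.544 × 10^5 × 0.8111 = 2022 m
   = 2.022 km

D ≈ 2.02 km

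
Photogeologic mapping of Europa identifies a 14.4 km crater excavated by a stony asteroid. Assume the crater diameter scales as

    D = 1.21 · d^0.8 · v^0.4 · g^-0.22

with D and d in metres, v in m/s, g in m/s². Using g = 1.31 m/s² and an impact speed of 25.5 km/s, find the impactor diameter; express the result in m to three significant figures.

Rearranging for d: d = [D / (1.21 · 25500^0.4 · 1.31^-0.22)]^(1/0.8).
D = 14400 m.
25500^0.4 = 57.89
1.31^-0.22 = 0.9423
Denominator = 1.21 × 57.89 × 0.9423 = 66.01
D / 66.01 = 14400 / 66.01 = 218.1
d = 218.1^(1/0.8) = 218.1^1.25 = 838.1 m

d ≈ 838 m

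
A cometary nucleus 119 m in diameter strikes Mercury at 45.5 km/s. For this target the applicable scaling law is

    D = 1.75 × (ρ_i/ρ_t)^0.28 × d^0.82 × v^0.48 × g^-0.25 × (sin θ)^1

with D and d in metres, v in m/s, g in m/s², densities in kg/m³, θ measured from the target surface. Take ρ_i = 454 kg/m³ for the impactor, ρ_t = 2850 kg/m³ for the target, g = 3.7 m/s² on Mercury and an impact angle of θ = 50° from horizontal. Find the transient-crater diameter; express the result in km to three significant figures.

D ≈ 5.01 km

In SI units: v = 45500 m/s.
(ρ_i/ρ_t)^0.28 = (454/2850)^0.28 = 0.5979
d^0.82 = 119^0.82 = 50.34
v^0.48 = 45500^0.48 = 172.1
g^-0.25 = 3.7^-0.25 = 0.7210
(sin 50°)^1 = 0.7660^1 = 0.7660
D = 1.75 × 0.5979 × 50.34 × 172.1 × 0.7210 × 0.7660 = 5006 m
   = 5.006 km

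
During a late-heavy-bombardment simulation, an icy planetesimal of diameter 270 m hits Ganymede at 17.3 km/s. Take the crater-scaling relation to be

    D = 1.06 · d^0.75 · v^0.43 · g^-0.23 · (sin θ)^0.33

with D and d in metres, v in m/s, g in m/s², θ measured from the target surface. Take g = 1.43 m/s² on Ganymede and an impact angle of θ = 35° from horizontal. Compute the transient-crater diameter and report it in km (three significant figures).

D ≈ 3.60 km

In SI units: v = 17300 m/s.
d^0.75 = 270^0.75 = 66.61
v^0.43 = 17300^0.43 = 66.43
g^-0.23 = 1.43^-0.23 = 0.9210
(sin 35°)^0.33 = 0.5736^0.33 = 0.8324
D = 1.06 × 66.61 × 66.43 × 0.9210 × 0.8324 = 3596 m
   = 3.596 km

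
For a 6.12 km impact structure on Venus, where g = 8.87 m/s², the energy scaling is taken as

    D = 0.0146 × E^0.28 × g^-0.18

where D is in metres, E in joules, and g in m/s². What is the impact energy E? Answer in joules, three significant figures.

E ≈ 4.89 × 10^20 J

Rearranging: E = [D / (0.0146 · g^-0.18)]^(1/0.28).
D = 6120 m.
g^-0.18 = 8.87^-0.18 = 0.6751
D / (0.0146 × 0.6751) = 6120 / (9.856 × 10^-3) = 6.209 × 10^5
E = (6.209 × 10^5)^3.5714 = 4.889 × 10^20 J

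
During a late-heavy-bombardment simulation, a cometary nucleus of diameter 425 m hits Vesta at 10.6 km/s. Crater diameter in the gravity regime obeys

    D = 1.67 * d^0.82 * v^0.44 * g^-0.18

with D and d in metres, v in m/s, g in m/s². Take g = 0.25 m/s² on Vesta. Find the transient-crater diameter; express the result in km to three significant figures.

D ≈ 18.1 km

In SI units: v = 10600 m/s.
d^0.82 = 425^0.82 = 143.0
v^0.44 = 10600^0.44 = 59.04
g^-0.18 = 0.25^-0.18 = 1.283
D = 1.67 × 143.0 × 59.04 × 1.283 = 18089 m
   = 18.09 km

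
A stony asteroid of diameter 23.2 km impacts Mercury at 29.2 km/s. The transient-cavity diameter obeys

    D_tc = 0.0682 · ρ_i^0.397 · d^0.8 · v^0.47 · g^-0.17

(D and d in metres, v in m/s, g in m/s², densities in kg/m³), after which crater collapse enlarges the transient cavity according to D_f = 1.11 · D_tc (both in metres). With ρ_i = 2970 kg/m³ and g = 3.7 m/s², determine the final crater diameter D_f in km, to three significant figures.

In SI: d = 23200 m, v = 29200 m/s.
ρ_i^0.397 = 2970^0.397 = 23.92
d^0.8 = 23200^0.8 = 3107
v^0.47 = 29200^0.47 = 125.5
g^-0.17 = 3.7^-0.17 = 0.8006
D_tc = 0.0682 × 23.92 × 3107 × 125.5 × 0.8006 = 5.093 × 10^5 m
D_f = 1.11 × 5.093 × 10^5 = 5.653 × 10^5 m
     = 565.3 km

D_f ≈ 565 km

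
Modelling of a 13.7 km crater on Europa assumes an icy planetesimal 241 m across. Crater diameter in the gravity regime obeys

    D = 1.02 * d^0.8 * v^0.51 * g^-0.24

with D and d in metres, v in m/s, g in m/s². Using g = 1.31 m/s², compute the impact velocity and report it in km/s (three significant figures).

Rearranging for v: v = [D / (1.02 · 241^0.8 · 1.31^-0.24)]^(1/0.51).
D = 13700 m.
241^0.8 = 80.47
1.31^-0.24 = 0.9372
Denominator = 1.02 × 80.47 × 0.9372 = 76.92
D / 76.92 = 13700 / 76.92 = 178.1
v = 178.1^(1/0.51) = 178.1^1.9608 = 25888 m/s

v ≈ 25.9 km/s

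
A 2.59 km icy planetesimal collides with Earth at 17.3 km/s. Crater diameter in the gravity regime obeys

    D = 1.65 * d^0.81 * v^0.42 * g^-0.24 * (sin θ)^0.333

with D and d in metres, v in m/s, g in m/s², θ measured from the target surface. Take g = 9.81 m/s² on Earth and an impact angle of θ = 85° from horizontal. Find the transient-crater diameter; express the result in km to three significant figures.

D ≈ 33.4 km

In SI units: d = 2590 m, v = 17300 m/s.
d^0.81 = 2590^0.81 = 581.8
v^0.42 = 17300^0.42 = 60.25
g^-0.24 = 9.81^-0.24 = 0.5781
(sin 85°)^0.333 = 0.9962^0.333 = 0.9987
D = 1.65 × 581.8 × 60.25 × 0.5781 × 0.9987 = 33393 m
   = 33.39 km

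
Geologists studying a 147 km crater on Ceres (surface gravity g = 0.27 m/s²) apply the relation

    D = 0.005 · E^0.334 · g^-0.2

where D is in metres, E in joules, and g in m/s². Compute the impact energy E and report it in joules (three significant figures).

Rearranging: E = [D / (0.005 · g^-0.2)]^(1/0.334).
D = 147000 m.
g^-0.2 = 0.27^-0.2 = 1.299
D / (0.005 × 1.299) = 147000 / (6.495 × 10^-3) = 2.263 × 10^7
E = (2.263 × 10^7)^2.994 = 1.047 × 10^22 J

E ≈ 1.05 × 10^22 J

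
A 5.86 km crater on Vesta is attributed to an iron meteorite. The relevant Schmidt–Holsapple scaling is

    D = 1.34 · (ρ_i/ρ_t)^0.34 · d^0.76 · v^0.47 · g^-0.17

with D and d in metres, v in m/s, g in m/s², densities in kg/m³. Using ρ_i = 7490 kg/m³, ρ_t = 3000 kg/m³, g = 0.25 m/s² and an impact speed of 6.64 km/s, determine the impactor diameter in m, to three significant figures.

d ≈ 130 m

Rearranging for d: d = [D / (1.34 · (7490/3000)^0.34 · 6640^0.47 · 0.25^-0.17)]^(1/0.76).
D = 5860 m.
(7490/3000)^0.34 = 1.365
6640^0.47 = 62.58
0.25^-0.17 = 1.266
Denominator = 1.34 × 1.365 × 62.58 × 1.266 = 144.9
D / 144.9 = 5860 / 144.9 = 40.44
d = 40.44^(1/0.76) = 40.44^1.3158 = 130.1 m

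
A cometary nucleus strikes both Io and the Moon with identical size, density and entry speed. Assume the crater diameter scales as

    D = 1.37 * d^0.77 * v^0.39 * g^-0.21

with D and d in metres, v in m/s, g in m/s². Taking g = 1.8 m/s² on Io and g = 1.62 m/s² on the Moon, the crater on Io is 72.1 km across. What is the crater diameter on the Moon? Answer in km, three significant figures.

D ≈ 73.7 km

All impactor-dependent factors cancel in the ratio, leaving D_Moon/D_Io = (g_Moon/g_Io)^-0.21.
(1.62/1.8)^-0.21 = 0.9000^-0.21 = 1.022
D_Moon = 1.022 × 72.1 km = 73.7 km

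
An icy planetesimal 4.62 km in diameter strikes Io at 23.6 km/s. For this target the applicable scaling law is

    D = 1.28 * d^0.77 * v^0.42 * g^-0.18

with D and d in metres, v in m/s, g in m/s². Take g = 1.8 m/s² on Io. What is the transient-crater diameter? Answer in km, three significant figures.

D ≈ 52.4 km

In SI units: d = 4620 m, v = 23600 m/s.
d^0.77 = 4620^0.77 = 663.4
v^0.42 = 23600^0.42 = 68.65
g^-0.18 = 1.8^-0.18 = 0.8996
D = 1.28 × 663.4 × 68.65 × 0.8996 = 52442 m
   = 52.44 km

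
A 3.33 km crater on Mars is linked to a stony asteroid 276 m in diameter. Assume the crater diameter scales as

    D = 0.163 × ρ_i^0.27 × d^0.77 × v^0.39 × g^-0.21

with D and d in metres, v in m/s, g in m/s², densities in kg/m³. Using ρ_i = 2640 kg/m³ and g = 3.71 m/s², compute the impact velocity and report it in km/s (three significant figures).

v ≈ 14.8 km/s

Rearranging for v: v = [D / (0.163 · 2640^0.27 · 276^0.77 · 3.71^-0.21)]^(1/0.39).
D = 3330 m.
2640^0.27 = 8.391
276^0.77 = 75.77
3.71^-0.21 = 0.7593
Denominator = 0.163 × 8.391 × 75.77 × 0.7593 = 78.69
D / 78.69 = 3330 / 78.69 = 42.32
v = 42.32^(1/0.39) = 42.32^2.5641 = 14812 m/s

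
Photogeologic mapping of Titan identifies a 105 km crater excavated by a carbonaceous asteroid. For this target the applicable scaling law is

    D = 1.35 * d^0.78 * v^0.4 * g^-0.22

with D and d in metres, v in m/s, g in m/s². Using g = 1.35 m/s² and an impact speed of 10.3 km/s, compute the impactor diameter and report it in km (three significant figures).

Rearranging for d: d = [D / (1.35 · 10300^0.4 · 1.35^-0.22)]^(1/0.78).
D = 105000 m.
10300^0.4 = 40.28
1.35^-0.22 = 0.9361
Denominator = 1.35 × 40.28 × 0.9361 = 50.90
D / 50.90 = 105000 / 50.90 = 2063
d = 2063^(1/0.78) = 2063^1.2821 = 17763 m

d ≈ 17.8 km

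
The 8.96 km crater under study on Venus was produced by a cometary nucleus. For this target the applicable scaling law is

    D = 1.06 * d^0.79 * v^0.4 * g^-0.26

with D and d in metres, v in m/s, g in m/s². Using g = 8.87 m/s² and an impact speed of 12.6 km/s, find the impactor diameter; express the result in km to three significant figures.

Rearranging for d: d = [D / (1.06 · 12600^0.4 · 8.87^-0.26)]^(1/0.79).
D = 8960 m.
12600^0.4 = 43.67
8.87^-0.26 = 0.5669
Denominator = 1.06 × 43.67 × 0.5669 = 26.24
D / 26.24 = 8960 / 26.24 = 341.5
d = 341.5^(1/0.79) = 341.5^1.2658 = 1610 m

d ≈ 1.61 km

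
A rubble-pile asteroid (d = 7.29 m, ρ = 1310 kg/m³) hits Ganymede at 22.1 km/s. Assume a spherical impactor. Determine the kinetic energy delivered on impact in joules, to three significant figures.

v = 22100 m/s.
Mass m = (π/6) ρ d³ = (π/6) × 1310 × (7.29)³ = 2.657 × 10^5 kg
E = ½ m v² = 0.5 × 2.657 × 10^5 × (22100)² = 6.489 × 10^13 J

E ≈ 6.49 × 10^13 J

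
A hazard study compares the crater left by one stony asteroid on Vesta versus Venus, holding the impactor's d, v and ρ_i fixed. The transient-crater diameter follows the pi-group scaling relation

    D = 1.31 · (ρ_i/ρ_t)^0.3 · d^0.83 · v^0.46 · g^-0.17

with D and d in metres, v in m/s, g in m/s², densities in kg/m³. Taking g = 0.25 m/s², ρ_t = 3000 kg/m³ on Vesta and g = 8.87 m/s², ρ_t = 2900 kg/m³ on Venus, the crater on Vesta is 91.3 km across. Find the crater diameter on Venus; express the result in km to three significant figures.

The impactor-only factors (d, v, ρ_i) cancel in the ratio, leaving D_Venus/D_Vesta = (g_Venus/g_Vesta)^-0.17 · (ρ_t,Vesta/ρ_t,Venus)^0.3.
(8.87/0.25)^-0.17 = 35.48^-0.17 = 0.5451
(3000/2900)^0.3 = 1.034^0.3 = 1.010
Ratio = 0.5451 × 1.010 = 0.5506
D_Venus = 0.5506 × 91.3 km = 50.3 km

D ≈ 50.3 km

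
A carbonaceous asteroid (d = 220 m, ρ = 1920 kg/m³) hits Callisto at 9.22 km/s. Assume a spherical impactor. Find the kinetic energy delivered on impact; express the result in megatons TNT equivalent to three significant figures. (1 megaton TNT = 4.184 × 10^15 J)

v = 9220 m/s.
Mass m = (π/6) ρ d³ = (π/6) × 1920 × (220)³ = 1.070 × 10^10 kg
E = ½ m v² = 0.5 × 1.070 × 10^10 × (9220)² = 4.548 × 10^17 J
   = 4.548 × 10^17 / 4.184×10^15 = 108.7 Mt

E ≈ 109 Mt TNT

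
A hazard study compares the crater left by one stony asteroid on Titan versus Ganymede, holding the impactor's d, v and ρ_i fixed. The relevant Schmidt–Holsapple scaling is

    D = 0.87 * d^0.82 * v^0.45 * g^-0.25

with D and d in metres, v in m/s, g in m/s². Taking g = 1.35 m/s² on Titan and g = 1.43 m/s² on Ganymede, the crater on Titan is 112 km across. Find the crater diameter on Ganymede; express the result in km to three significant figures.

D ≈ 110 km

All impactor-dependent factors cancel in the ratio, leaving D_Ganymede/D_Titan = (g_Ganymede/g_Titan)^-0.25.
(1.43/1.35)^-0.25 = 1.059^-0.25 = 0.9858
D_Ganymede = 0.9858 × 112 km = 110 km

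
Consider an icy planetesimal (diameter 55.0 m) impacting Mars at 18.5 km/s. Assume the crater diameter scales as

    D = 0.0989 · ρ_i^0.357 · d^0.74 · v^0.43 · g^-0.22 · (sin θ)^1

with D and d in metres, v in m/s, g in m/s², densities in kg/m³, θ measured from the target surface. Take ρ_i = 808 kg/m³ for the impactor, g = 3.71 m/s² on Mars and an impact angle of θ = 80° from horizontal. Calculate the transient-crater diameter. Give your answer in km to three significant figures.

In SI units: v = 18500 m/s.
ρ_i^0.357 = 808^0.357 = 10.91
d^0.74 = 55^0.74 = 19.40
v^0.43 = 18500^0.43 = 68.37
g^-0.22 = 3.71^-0.22 = 0.7494
(sin 80°)^1 = 0.9848^1 = 0.9848
D = 0.0989 × 10.91 × 19.40 × 68.37 × 0.7494 × 0.9848 = 1056 m
   = 1.056 km

D ≈ 1.06 km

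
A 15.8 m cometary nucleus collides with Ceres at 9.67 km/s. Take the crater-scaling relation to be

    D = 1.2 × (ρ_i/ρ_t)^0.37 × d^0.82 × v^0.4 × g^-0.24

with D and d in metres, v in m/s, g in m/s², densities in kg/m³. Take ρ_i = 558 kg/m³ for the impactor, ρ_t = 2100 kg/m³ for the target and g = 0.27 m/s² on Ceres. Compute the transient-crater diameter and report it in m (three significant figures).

D ≈ 380 m

In SI units: v = 9670 m/s.
(ρ_i/ρ_t)^0.37 = (558/2100)^0.37 = 0.6124
d^0.82 = 15.8^0.82 = 9.614
v^0.4 = 9670^0.4 = 39.28
g^-0.24 = 0.27^-0.24 = 1.369
D = 1.2 × 0.6124 × 9.614 × 39.28 × 1.369 = 379.9 m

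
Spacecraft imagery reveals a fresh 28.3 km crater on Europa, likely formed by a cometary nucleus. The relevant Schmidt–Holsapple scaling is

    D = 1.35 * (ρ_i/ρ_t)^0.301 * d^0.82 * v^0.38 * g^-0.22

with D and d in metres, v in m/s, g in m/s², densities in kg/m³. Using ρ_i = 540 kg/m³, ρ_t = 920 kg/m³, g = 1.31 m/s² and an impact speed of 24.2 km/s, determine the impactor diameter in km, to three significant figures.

d ≈ 2.26 km

Rearranging for d: d = [D / (1.35 · (540/920)^0.301 · 24200^0.38 · 1.31^-0.22)]^(1/0.82).
D = 28300 m.
(540/920)^0.301 = 0.8518
24200^0.38 = 46.33
1.31^-0.22 = 0.9423
Denominator = 1.35 × 0.8518 × 46.33 × 0.9423 = 50.20
D / 50.20 = 28300 / 50.20 = 563.7
d = 563.7^(1/0.82) = 563.7^1.2195 = 2264 m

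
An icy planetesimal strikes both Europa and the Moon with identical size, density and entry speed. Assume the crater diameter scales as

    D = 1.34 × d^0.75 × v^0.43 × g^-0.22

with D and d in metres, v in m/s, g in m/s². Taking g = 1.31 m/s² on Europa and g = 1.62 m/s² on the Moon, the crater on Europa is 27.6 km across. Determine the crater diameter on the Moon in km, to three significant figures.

All impactor-dependent factors cancel in the ratio, leaving D_Moon/D_Europa = (g_Moon/g_Europa)^-0.22.
(1.62/1.31)^-0.22 = 1.237^-0.22 = 0.9543
D_Moon = 0.9543 × 27.6 km = 26.3 km

D ≈ 26.3 km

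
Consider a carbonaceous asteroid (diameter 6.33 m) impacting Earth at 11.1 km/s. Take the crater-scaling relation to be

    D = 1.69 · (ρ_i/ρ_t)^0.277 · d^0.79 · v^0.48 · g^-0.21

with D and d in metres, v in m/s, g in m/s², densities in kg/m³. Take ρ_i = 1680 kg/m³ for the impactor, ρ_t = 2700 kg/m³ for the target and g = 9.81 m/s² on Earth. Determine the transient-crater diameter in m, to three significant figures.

D ≈ 345 m

In SI units: v = 11100 m/s.
(ρ_i/ρ_t)^0.277 = (1680/2700)^0.277 = 0.8768
d^0.79 = 6.33^0.79 = 4.296
v^0.48 = 11100^0.48 = 87.45
g^-0.21 = 9.81^-0.21 = 0.6191
D = 1.69 × 0.8768 × 4.296 × 87.45 × 0.6191 = 344.6 m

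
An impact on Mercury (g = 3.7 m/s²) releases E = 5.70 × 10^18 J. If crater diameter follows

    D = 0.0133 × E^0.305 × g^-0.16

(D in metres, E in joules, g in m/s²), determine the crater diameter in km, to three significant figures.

D ≈ 5.67 km

E^0.305 = (5.70 × 10^18)^0.305 = 5.255 × 10^5
g^-0.16 = 3.7^-0.16 = 0.8111
D = 0.0133 × 5.255 × 10^5 × 0.8111 = 5669 m
   = 5.669 km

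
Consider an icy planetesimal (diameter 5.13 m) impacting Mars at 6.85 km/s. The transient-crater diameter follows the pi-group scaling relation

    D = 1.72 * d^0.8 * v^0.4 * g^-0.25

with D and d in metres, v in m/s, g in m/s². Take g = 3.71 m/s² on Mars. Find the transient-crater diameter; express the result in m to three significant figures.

In SI units: v = 6850 m/s.
d^0.8 = 5.13^0.8 = 3.699
v^0.4 = 6850^0.4 = 34.22
g^-0.25 = 3.71^-0.25 = 0.7205
D = 1.72 × 3.699 × 34.22 × 0.7205 = 156.9 m

D ≈ 157 m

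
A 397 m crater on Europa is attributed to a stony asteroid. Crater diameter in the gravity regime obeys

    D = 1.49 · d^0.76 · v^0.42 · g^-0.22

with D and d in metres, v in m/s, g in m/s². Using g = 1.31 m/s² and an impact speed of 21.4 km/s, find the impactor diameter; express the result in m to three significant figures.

Rearranging for d: d = [D / (1.49 · 21400^0.42 · 1.31^-0.22)]^(1/0.76).
21400^0.42 = 65.88
1.31^-0.22 = 0.9423
Denominator = 1.49 × 65.88 × 0.9423 = 92.50
D / 92.50 = 397 / 92.50 = 4.292
d = 4.292^(1/0.76) = 4.292^1.3158 = 6.799 m

d ≈ 6.80 m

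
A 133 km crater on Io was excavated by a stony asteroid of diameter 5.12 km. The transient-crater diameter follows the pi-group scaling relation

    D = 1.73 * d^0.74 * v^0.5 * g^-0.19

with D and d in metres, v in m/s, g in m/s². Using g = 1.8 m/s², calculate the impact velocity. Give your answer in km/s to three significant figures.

Rearranging for v: v = [D / (1.73 · 5120^0.74 · 1.8^-0.19)]^(1/0.5).
D = 133000 m.
5120^0.74 = 555.7
1.8^-0.19 = 0.8943
Denominator = 1.73 × 555.7 × 0.8943 = 859.7
D / 859.7 = 133000 / 859.7 = 154.7
v = 154.7^(1/0.5) = 154.7^2 = 23932 m/s

v ≈ 23.9 km/s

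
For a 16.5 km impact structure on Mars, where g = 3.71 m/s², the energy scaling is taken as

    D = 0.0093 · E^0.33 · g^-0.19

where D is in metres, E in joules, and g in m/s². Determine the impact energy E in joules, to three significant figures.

E ≈ 1.84 × 10^19 J

Rearranging: E = [D / (0.0093 · g^-0.19)]^(1/0.33).
D = 16500 m.
g^-0.19 = 3.71^-0.19 = 0.7795
D / (0.0093 × 0.7795) = 16500 / (7.249 × 10^-3) = 2.276 × 10^6
E = (2.276 × 10^6)^3.0303 = 1.837 × 10^19 J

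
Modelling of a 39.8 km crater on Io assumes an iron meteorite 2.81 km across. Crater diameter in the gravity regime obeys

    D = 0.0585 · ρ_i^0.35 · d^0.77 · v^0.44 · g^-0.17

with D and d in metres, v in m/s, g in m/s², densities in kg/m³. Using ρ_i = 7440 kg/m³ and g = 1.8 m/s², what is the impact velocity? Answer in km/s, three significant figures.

v ≈ 17.4 km/s

Rearranging for v: v = [D / (0.0585 · 7440^0.35 · 2810^0.77 · 1.8^-0.17)]^(1/0.44).
D = 39800 m.
7440^0.35 = 22.65
2810^0.77 = 452.4
1.8^-0.17 = 0.9049
Denominator = 0.0585 × 22.65 × 452.4 × 0.9049 = 542.4
D / 542.4 = 39800 / 542.4 = 73.38
v = 73.38^(1/0.44) = 73.38^2.2727 = 17374 m/s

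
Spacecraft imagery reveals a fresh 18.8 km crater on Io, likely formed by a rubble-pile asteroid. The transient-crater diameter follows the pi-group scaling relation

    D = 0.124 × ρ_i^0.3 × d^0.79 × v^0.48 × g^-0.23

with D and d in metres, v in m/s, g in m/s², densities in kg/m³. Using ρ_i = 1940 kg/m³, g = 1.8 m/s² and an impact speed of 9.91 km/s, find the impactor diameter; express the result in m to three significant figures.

Rearranging for d: d = [D / (0.124 · 1940^0.3 · 9910^0.48 · 1.8^-0.23)]^(1/0.79).
D = 18800 m.
1940^0.3 = 9.690
9910^0.48 = 82.82
1.8^-0.23 = 0.8735
Denominator = 0.124 × 9.690 × 82.82 × 0.8735 = 86.92
D / 86.92 = 18800 / 86.92 = 216.3
d = 216.3^(1/0.79) = 216.3^1.2658 = 903.1 m

d ≈ 903 m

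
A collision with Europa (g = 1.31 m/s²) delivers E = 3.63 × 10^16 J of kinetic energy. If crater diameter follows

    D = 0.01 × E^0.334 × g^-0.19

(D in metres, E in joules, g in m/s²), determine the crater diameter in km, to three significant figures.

E^0.334 = (3.63 × 10^16)^0.334 = 3.396 × 10^5
g^-0.19 = 1.31^-0.19 = 0.9500
D = 0.01 × 3.396 × 10^5 × 0.9500 = 3226 m
   = 3.226 km

D ≈ 3.23 km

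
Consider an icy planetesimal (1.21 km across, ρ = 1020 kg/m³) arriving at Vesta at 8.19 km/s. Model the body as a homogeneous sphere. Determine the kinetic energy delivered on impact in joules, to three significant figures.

d = 1210 m; v = 8190 m/s.
Mass m = (π/6) ρ d³ = (π/6) × 1020 × (1210)³ = 9.461 × 10^11 kg
E = ½ m v² = 0.5 × 9.461 × 10^11 × (8190)² = 3.173 × 10^19 J

E ≈ 3.17 × 10^19 J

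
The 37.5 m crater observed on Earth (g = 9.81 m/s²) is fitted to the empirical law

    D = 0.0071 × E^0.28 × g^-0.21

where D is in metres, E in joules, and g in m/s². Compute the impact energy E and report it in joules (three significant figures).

Rearranging: E = [D / (0.0071 · g^-0.21)]^(1/0.28).
g^-0.21 = 9.81^-0.21 = 0.6191
D / (0.0071 × 0.6191) = 37.5 / (4.396 × 10^-3) = 8.530 × 10^3
E = (8.530 × 10^3)^3.5714 = 1.094 × 10^14 J

E ≈ 1.09 × 10^14 J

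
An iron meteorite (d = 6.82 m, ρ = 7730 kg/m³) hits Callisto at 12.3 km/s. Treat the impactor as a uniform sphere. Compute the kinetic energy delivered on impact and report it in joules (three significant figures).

v = 12300 m/s.
Mass m = (π/6) ρ d³ = (π/6) × 7730 × (6.82)³ = 1.284 × 10^6 kg
E = ½ m v² = 0.5 × 1.284 × 10^6 × (12300)² = 9.713 × 10^13 J

E ≈ 9.71 × 10^13 J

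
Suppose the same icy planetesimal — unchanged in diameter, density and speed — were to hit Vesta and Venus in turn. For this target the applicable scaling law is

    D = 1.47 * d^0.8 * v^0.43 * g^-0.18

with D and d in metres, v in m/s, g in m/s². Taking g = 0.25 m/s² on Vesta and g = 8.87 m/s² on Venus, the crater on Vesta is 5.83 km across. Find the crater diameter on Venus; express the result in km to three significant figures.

D ≈ 3.07 km

All impactor-dependent factors cancel in the ratio, leaving D_Venus/D_Vesta = (g_Venus/g_Vesta)^-0.18.
(8.87/0.25)^-0.18 = 35.48^-0.18 = 0.5260
D_Venus = 0.5260 × 5.83 km = 3.07 km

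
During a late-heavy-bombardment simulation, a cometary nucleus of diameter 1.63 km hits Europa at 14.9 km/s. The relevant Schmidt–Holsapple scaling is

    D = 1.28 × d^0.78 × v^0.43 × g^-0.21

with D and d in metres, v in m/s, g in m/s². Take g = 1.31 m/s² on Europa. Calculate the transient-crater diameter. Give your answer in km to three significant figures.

In SI units: d = 1630 m, v = 14900 m/s.
d^0.78 = 1630^0.78 = 320.3
v^0.43 = 14900^0.43 = 62.30
g^-0.21 = 1.31^-0.21 = 0.9449
D = 1.28 × 320.3 × 62.30 × 0.9449 = 24135 m
   = 24.13 km

D ≈ 24.1 km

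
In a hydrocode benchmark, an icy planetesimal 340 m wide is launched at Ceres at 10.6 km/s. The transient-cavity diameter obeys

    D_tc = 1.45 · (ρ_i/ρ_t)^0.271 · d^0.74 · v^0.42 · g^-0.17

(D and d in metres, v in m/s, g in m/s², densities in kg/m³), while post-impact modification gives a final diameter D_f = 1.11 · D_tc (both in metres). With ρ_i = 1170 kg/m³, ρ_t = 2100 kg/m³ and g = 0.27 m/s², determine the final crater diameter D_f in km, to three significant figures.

v = 10600 m/s.
(ρ_i/ρ_t)^0.271 = (1170/2100)^0.271 = 0.8534
d^0.74 = 340^0.74 = 74.70
v^0.42 = 10600^0.42 = 49.05
g^-0.17 = 0.27^-0.17 = 1.249
D_tc = 1.45 × 0.8534 × 74.70 × 49.05 × 1.249 = 5663 m
D_f = 1.11 × 5663 = 6286 m
     = 6.286 km

D_f ≈ 6.29 km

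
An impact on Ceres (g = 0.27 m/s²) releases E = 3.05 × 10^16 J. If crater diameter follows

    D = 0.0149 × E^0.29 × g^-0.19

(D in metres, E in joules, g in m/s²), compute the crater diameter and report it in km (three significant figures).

E^0.29 = (3.05 × 10^16)^0.29 = 6.032 × 10^4
g^-0.19 = 0.27^-0.19 = 1.282
D = 0.0149 × 6.032 × 10^4 × 1.282 = 1152 m
   = 1.152 km

D ≈ 1.15 km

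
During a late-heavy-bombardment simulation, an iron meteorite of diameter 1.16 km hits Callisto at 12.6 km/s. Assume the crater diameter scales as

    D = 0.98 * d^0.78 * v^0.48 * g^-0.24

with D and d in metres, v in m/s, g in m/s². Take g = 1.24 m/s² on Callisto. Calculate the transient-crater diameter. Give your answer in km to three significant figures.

D ≈ 21.2 km

In SI units: d = 1160 m, v = 12600 m/s.
d^0.78 = 1160^0.78 = 245.6
v^0.48 = 12600^0.48 = 92.93
g^-0.24 = 1.24^-0.24 = 0.9497
D = 0.98 × 245.6 × 92.93 × 0.9497 = 21242 m
   = 21.24 km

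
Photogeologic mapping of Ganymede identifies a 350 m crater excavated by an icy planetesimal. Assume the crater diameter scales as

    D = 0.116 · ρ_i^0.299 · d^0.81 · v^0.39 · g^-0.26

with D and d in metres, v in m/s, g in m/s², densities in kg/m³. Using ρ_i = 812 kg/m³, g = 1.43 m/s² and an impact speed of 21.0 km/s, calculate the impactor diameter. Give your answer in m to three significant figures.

d ≈ 15.5 m

Rearranging for d: d = [D / (0.116 · 812^0.299 · 21000^0.39 · 1.43^-0.26)]^(1/0.81).
812^0.299 = 7.412
21000^0.39 = 48.49
1.43^-0.26 = 0.9112
Denominator = 0.116 × 7.412 × 48.49 × 0.9112 = 37.99
D / 37.99 = 350 / 37.99 = 9.213
d = 9.213^(1/0.81) = 9.213^1.2346 = 15.51 m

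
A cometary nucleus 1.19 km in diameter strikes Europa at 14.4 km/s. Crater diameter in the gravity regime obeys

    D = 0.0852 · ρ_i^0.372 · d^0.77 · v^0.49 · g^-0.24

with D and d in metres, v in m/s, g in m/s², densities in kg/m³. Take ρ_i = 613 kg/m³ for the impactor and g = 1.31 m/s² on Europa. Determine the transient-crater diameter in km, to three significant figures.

In SI units: d = 1190 m, v = 14400 m/s.
ρ_i^0.372 = 613^0.372 = 10.89
d^0.77 = 1190^0.77 = 233.4
v^0.49 = 14400^0.49 = 109.0
g^-0.24 = 1.31^-0.24 = 0.9372
D = 0.0852 × 10.89 × 233.4 × 109.0 × 0.9372 = 22122 m
   = 22.12 km

D ≈ 22.1 km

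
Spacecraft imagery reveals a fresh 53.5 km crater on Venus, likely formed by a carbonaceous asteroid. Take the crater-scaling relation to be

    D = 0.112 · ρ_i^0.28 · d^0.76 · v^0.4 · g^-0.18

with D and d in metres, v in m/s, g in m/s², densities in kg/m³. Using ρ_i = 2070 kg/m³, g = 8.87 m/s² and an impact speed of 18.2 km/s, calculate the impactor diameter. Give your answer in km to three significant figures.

d ≈ 17.1 km

Rearranging for d: d = [D / (0.112 · 2070^0.28 · 18200^0.4 · 8.87^-0.18)]^(1/0.76).
D = 53500 m.
2070^0.28 = 8.481
18200^0.4 = 50.59
8.87^-0.18 = 0.6751
Denominator = 0.112 × 8.481 × 50.59 × 0.6751 = 32.44
D / 32.44 = 53500 / 32.44 = 1649
d = 1649^(1/0.76) = 1649^1.3158 = 17109 m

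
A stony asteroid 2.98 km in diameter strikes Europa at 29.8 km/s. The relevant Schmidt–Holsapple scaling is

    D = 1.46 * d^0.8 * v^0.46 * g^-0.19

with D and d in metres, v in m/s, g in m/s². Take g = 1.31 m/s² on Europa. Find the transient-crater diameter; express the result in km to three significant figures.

D ≈ 95.4 km

In SI units: d = 2980 m, v = 29800 m/s.
d^0.8 = 2980^0.8 = 601.7
v^0.46 = 29800^0.46 = 114.3
g^-0.19 = 1.31^-0.19 = 0.9500
D = 1.46 × 601.7 × 114.3 × 0.9500 = 95390 m
   = 95.39 km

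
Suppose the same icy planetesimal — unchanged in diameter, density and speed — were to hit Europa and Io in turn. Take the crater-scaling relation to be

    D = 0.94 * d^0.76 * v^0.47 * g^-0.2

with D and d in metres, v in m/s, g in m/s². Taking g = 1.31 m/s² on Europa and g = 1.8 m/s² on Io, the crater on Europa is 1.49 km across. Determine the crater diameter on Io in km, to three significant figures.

All impactor-dependent factors cancel in the ratio, leaving D_Io/D_Europa = (g_Io/g_Europa)^-0.2.
(1.8/1.31)^-0.2 = 1.374^-0.2 = 0.9384
D_Io = 0.9384 × 1.49 km = 1.40 km

D ≈ 1.40 km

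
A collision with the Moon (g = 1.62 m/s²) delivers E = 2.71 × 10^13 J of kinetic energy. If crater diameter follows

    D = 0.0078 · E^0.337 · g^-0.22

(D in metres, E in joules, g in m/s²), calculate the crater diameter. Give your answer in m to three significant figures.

E^0.337 = (2.71 × 10^13)^0.337 = 3.364 × 10^4
g^-0.22 = 1.62^-0.22 = 0.8993
D = 0.0078 × 3.364 × 10^4 × 0.8993 = 236.0 m

D ≈ 236 m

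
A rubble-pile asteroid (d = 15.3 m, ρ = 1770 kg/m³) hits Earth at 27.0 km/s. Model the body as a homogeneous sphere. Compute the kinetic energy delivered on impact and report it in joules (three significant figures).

E ≈ 1.21 × 10^15 J

v = 27000 m/s.
Mass m = (π/6) ρ d³ = (π/6) × 1770 × (15.3)³ = 3.319 × 10^6 kg
E = ½ m v² = 0.5 × 3.319 × 10^6 × (27000)² = 1.210 × 10^15 J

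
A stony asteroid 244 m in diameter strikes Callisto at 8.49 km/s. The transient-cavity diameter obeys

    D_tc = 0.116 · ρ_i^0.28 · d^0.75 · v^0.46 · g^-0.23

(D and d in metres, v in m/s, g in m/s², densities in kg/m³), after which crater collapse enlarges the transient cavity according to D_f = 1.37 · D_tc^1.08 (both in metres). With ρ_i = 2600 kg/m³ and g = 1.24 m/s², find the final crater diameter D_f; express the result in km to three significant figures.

v = 8490 m/s.
ρ_i^0.28 = 2600^0.28 = 9.041
d^0.75 = 244^0.75 = 61.74
v^0.46 = 8490^0.46 = 64.16
g^-0.23 = 1.24^-0.23 = 0.9517
D_tc = 0.116 × 9.041 × 61.74 × 64.16 × 0.9517 = 3954 m
D_f = 1.37 × (3954)^1.08 = 10508 m
     = 10.51 km

D_f ≈ 10.5 km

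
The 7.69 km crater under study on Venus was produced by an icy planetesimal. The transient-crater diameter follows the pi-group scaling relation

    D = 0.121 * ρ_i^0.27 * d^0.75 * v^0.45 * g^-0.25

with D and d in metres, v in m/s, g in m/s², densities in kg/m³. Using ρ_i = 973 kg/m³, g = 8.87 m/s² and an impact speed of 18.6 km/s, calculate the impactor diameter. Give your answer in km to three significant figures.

d ≈ 1.21 km

Rearranging for d: d = [D / (0.121 · 973^0.27 · 18600^0.45 · 8.87^-0.25)]^(1/0.75).
D = 7690 m.
973^0.27 = 6.409
18600^0.45 = 83.42
8.87^-0.25 = 0.5795
Denominator = 0.121 × 6.409 × 83.42 × 0.5795 = 37.49
D / 37.49 = 7690 / 37.49 = 205.1
d = 205.1^(1/0.75) = 205.1^1.3333 = 1209 m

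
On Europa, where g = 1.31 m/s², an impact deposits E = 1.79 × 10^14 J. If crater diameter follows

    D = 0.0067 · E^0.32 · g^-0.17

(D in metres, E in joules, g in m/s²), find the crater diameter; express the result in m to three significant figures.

D ≈ 233 m

E^0.32 = (1.79 × 10^14)^0.32 = 3.638 × 10^4
g^-0.17 = 1.31^-0.17 = 0.9551
D = 0.0067 × 3.638 × 10^4 × 0.9551 = 232.8 m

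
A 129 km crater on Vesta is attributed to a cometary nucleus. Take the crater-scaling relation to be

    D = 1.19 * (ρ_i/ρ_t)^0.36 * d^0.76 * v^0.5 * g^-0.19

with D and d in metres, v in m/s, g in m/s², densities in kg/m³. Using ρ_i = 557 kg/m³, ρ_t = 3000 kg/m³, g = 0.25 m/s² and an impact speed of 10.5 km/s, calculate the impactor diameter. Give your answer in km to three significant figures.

Rearranging for d: d = [D / (1.19 · (557/3000)^0.36 · 10500^0.5 · 0.25^-0.19)]^(1/0.76).
D = 129000 m.
(557/3000)^0.36 = 0.5454
10500^0.5 = 102.5
0.25^-0.19 = 1.301
Denominator = 1.19 × 0.5454 × 102.5 × 1.301 = 86.55
D / 86.55 = 129000 / 86.55 = 1490
d = 1490^(1/0.76) = 1490^1.3158 = 14972 m

d ≈ 15.0 km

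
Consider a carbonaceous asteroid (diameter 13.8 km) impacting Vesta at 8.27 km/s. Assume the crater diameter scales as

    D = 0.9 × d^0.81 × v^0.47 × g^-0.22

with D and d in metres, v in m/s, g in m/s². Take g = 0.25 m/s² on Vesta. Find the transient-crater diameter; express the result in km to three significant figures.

D ≈ 191 km

In SI units: d = 13800 m, v = 8270 m/s.
d^0.81 = 13800^0.81 = 2256
v^0.47 = 8270^0.47 = 69.38
g^-0.22 = 0.25^-0.22 = 1.357
D = 0.9 × 2256 × 69.38 × 1.357 = 1.912 × 10^5 m
   = 191.2 km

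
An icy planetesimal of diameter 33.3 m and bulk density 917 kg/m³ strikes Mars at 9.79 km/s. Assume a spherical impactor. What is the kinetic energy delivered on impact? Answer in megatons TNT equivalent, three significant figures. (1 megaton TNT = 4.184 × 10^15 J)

E ≈ 0.203 Mt TNT

v = 9790 m/s.
Mass m = (π/6) ρ d³ = (π/6) × 917 × (33.3)³ = 1.773 × 10^7 kg
E = ½ m v² = 0.5 × 1.773 × 10^7 × (9790)² = 8.497 × 10^14 J
   = 8.497 × 10^14 / 4.184×10^15 = 0.2031 Mt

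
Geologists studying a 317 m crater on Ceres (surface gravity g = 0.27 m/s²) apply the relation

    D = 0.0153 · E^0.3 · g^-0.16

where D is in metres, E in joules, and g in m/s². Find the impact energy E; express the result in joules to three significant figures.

Rearranging: E = [D / (0.0153 · g^-0.16)]^(1/0.3).
g^-0.16 = 0.27^-0.16 = 1.233
D / (0.0153 × 1.233) = 317 / (0.01886) = 1.681 × 10^4
E = (1.681 × 10^4)^3.3333 = 1.216 × 10^14 J

E ≈ 1.22 × 10^14 J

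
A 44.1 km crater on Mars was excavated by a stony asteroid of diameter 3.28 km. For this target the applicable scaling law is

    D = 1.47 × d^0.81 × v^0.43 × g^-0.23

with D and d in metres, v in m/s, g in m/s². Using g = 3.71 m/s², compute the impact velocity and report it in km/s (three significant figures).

Rearranging for v: v = [D / (1.47 · 3280^0.81 · 3.71^-0.23)]^(1/0.43).
D = 44100 m.
3280^0.81 = 704.5
3.71^-0.23 = 0.7397
Denominator = 1.47 × 704.5 × 0.7397 = 766.0
D / 766.0 = 44100 / 766.0 = 57.57
v = 57.57^(1/0.43) = 57.57^2.3256 = 12403 m/s

v ≈ 12.4 km/s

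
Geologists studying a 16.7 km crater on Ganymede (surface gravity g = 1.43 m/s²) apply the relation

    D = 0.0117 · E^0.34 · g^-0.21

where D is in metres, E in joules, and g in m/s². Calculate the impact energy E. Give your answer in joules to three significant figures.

Rearranging: E = [D / (0.0117 · g^-0.21)]^(1/0.34).
D = 16700 m.
g^-0.21 = 1.43^-0.21 = 0.9276
D / (0.0117 × 0.9276) = 16700 / (0.01085) = 1.539 × 10^6
E = (1.539 × 10^6)^2.9412 = 1.577 × 10^18 J

E ≈ 1.58 × 10^18 J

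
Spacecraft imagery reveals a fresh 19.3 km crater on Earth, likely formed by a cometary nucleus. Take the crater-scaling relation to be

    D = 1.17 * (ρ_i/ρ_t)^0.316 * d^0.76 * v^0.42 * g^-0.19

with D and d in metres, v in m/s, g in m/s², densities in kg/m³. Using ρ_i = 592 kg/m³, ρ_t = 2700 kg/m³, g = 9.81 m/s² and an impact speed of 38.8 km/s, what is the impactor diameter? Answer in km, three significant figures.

Rearranging for d: d = [D / (1.17 · (592/2700)^0.316 · 38800^0.42 · 9.81^-0.19)]^(1/0.76).
D = 19300 m.
(592/2700)^0.316 = 0.6191
38800^0.42 = 84.59
9.81^-0.19 = 0.6480
Denominator = 1.17 × 0.6191 × 84.59 × 0.6480 = 39.70
D / 39.70 = 19300 / 39.70 = 486.1
d = 486.1^(1/0.76) = 486.1^1.3158 = 3429 m

d ≈ 3.43 km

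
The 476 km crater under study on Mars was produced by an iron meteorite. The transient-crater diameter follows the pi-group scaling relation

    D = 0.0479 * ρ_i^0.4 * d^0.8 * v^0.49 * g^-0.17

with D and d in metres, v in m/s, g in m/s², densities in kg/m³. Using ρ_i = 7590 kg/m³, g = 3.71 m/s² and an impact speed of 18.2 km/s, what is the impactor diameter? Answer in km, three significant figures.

d ≈ 20.8 km

Rearranging for d: d = [D / (0.0479 · 7590^0.4 · 18200^0.49 · 3.71^-0.17)]^(1/0.8).
D = 476000 m.
7590^0.4 = 35.65
18200^0.49 = 122.3
3.71^-0.17 = 0.8002
Denominator = 0.0479 × 35.65 × 122.3 × 0.8002 = 167.1
D / 167.1 = 476000 / 167.1 = 2849
d = 2849^(1/0.8) = 2849^1.25 = 20814 m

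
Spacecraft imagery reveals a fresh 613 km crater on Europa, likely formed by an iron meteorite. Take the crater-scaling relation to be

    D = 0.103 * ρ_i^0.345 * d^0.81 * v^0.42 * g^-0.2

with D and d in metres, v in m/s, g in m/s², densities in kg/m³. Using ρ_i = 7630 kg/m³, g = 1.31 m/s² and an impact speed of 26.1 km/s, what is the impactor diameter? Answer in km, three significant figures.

Rearranging for d: d = [D / (0.103 · 7630^0.345 · 26100^0.42 · 1.31^-0.2)]^(1/0.81).
D = 613000 m.
7630^0.345 = 21.85
26100^0.42 = 71.61
1.31^-0.2 = 0.9474
Denominator = 0.103 × 21.85 × 71.61 × 0.9474 = 152.7
D / 152.7 = 613000 / 152.7 = 4014
d = 4014^(1/0.81) = 4014^1.2346 = 28117 m

d ≈ 28.1 km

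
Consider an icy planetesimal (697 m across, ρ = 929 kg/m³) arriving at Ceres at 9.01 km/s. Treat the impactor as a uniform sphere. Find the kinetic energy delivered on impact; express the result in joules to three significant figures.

E ≈ 6.69 × 10^18 J

v = 9010 m/s.
Mass m = (π/6) ρ d³ = (π/6) × 929 × (697)³ = 1.647 × 10^11 kg
E = ½ m v² = 0.5 × 1.647 × 10^11 × (9010)² = 6.685 × 10^18 J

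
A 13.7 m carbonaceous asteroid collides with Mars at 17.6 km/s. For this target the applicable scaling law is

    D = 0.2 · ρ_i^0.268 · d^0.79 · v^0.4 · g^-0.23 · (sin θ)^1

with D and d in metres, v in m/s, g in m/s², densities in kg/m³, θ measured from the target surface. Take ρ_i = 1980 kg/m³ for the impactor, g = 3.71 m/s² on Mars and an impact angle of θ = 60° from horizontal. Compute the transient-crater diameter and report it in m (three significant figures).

In SI units: v = 17600 m/s.
ρ_i^0.268 = 1980^0.268 = 7.647
d^0.79 = 13.7^0.79 = 7.907
v^0.4 = 17600^0.4 = 49.91
g^-0.23 = 3.71^-0.23 = 0.7397
(sin 60°)^1 = 0.8660^1 = 0.8660
D = 0.2 × 7.647 × 7.907 × 49.91 × 0.7397 × 0.8660 = 386.6 m

D ≈ 387 m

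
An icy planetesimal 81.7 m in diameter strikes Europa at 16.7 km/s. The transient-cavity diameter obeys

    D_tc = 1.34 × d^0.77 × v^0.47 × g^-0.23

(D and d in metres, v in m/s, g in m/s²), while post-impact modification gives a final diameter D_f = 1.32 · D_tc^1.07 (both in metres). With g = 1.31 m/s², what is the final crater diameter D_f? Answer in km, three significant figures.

v = 16700 m/s.
d^0.77 = 81.7^0.77 = 29.68
v^0.47 = 16700^0.47 = 96.53
g^-0.23 = 1.31^-0.23 = 0.9398
D_tc = 1.34 × 29.68 × 96.53 × 0.9398 = 3608 m
D_f = 1.32 × (3608)^1.07 = 8450 m
     = 8.450 km

D_f ≈ 8.45 km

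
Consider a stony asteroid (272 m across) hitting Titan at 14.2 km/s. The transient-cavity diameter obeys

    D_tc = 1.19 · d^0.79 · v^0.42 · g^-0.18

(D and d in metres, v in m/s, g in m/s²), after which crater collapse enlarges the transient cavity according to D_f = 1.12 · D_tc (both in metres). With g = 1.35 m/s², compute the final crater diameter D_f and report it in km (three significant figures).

D_f ≈ 5.87 km

v = 14200 m/s.
d^0.79 = 272^0.79 = 83.81
v^0.42 = 14200^0.42 = 55.46
g^-0.18 = 1.35^-0.18 = 0.9474
D_tc = 1.19 × 83.81 × 55.46 × 0.9474 = 5240 m
D_f = 1.12 × 5240 = 5869 m
     = 5.869 km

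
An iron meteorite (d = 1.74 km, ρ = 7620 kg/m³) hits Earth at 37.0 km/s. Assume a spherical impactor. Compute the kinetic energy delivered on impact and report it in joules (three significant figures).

d = 1740 m; v = 37000 m/s.
Mass m = (π/6) ρ d³ = (π/6) × 7620 × (1740)³ = 2.102 × 10^13 kg
E = ½ m v² = 0.5 × 2.102 × 10^13 × (37000)² = 1.439 × 10^22 J

E ≈ 1.44 × 10^22 J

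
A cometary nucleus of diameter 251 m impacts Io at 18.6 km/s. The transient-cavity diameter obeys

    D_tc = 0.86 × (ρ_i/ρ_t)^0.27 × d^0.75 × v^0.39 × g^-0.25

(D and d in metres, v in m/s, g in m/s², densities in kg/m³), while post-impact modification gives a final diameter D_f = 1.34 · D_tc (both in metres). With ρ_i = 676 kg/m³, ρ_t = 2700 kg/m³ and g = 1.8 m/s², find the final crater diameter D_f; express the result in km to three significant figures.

v = 18600 m/s.
(ρ_i/ρ_t)^0.27 = (676/2700)^0.27 = 0.6880
d^0.75 = 251^0.75 = 63.06
v^0.39 = 18600^0.39 = 46.25
g^-0.25 = 1.8^-0.25 = 0.8633
D_tc = 0.86 × 0.6880 × 63.06 × 46.25 × 0.8633 = 1490 m
D_f = 1.34 × 1490 = 1997 m
     = 1.997 km

D_f ≈ 2.00 km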